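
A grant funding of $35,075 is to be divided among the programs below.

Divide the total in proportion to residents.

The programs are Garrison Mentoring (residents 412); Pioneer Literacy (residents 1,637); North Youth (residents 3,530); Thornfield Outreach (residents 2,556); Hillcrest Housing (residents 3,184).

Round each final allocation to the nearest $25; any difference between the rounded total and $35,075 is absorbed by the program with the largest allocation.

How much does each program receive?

Garrison Mentoring: $1,275; Pioneer Literacy: $5,075; North Youth: $10,925; Thornfield Outreach: $7,925; Hillcrest Housing: $9,875

Total residents = 11,319.
Proportional shares: Garrison Mentoring 412/11,319 × $35,075 = 1,276.69; Pioneer Literacy 1,637/11,319 × $35,075 = 5,072.69; North Youth 3,530/11,319 × $35,075 = 10,938.67; Thornfield Outreach 2,556/11,319 × $35,075 = 7,920.46; Hillcrest Housing 3,184/11,319 × $35,075 = 9,866.49.
Rounded to nearest $25: Garrison Mentoring $1,275; Pioneer Literacy $5,075; North Youth $10,950; Thornfield Outreach $7,925; Hillcrest Housing $9,875. Sum = $35,100.
Difference $35,075 − $35,100 = −$25 applied to largest allocation (North Youth): North Youth becomes $10,925.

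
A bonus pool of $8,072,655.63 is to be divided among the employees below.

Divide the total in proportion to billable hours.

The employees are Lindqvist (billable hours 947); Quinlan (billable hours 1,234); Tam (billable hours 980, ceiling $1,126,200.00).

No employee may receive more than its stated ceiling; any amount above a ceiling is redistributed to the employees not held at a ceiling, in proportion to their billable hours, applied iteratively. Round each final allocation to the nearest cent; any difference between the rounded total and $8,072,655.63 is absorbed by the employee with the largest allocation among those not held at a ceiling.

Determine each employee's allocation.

Total billable hours = 3,161.
Pro-rata shares before constraints: Lindqvist 2,418,476.7104; Quinlan 3,151,425.8296; Tam 2,502,753.0900.
Capped: Tam ($1,126,200.00); residual $6,946,455.63 reallocated over remaining billable hours 2,181.
Shares after redistribution: Lindqvist 3,016,182.2474 → $3,016,182.25; Quinlan 3,930,273.3826 → $3,930,273.38.

Lindqvist: $3,016,182.25 | Quinlan: $3,930,273.38 | Tam: $1,126,200.00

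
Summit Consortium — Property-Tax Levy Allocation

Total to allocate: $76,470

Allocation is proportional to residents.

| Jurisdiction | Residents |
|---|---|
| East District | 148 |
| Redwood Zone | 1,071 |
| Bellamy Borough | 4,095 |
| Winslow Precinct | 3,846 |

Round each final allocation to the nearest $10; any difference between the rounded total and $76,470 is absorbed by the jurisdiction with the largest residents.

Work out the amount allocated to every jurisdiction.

Combined residents = 148 + 1,071 + 4,095 + 3,846 = 9,160.
Raw shares: East District 1,235.54; Redwood Zone 8,940.98; Bellamy Borough 34,186.10; Winslow Precinct 32,107.38.
Rounded to nearest $10: East District $1,240; Redwood Zone $8,940; Bellamy Borough $34,190; Winslow Precinct $32,110. Sum = $76,480.
Difference $76,470 − $76,480 = −$10 applied to largest residents (Bellamy Borough): Bellamy Borough becomes $34,180.

East District: $1,240 | Redwood Zone: $8,940 | Bellamy Borough: $34,180 | Winslow Precinct: $32,110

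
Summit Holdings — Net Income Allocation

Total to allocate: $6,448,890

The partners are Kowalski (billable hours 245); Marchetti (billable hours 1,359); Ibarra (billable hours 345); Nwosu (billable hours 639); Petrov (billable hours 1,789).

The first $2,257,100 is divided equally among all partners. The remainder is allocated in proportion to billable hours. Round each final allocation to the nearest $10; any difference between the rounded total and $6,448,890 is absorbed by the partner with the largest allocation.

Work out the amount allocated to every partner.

Equal tier: $2,257,100 ÷ 5 = $451,420 apiece.
Remainder $4,191,790 by billable hours (total 4,377): Kowalski 234,632.98 → $234,630; Marchetti 1,301,494.77 → $1,301,490; Ibarra 330,401.54 → $330,400; Nwosu 611,961.12 → $611,960; Petrov 1,713,299.59 → $1,713,300.
Rounding difference +$10 on remainder applied to Petrov.
Totals: Kowalski $451,420 + $234,630 = $686,050; Marchetti $451,420 + $1,301,490 = $1,752,910; Ibarra $451,420 + $330,400 = $781,820; Nwosu $451,420 + $611,960 = $1,063,380; Petrov $451,420 + $1,713,310 = $2,164,730.

Kowalski: $686,050 | Marchetti: $1,752,910 | Ibarra: $781,820 | Nwosu: $1,063,380 | Petrov: $2,164,730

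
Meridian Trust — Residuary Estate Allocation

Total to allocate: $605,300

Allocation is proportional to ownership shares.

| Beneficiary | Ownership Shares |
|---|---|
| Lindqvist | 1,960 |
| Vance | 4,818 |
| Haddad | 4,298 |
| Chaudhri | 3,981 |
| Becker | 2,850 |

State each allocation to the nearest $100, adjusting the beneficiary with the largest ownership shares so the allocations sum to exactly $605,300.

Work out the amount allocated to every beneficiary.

Lindqvist: $66,300 · Vance: $162,800 · Haddad: $145,300 · Chaudhri: $134,600 · Becker: $96,300

Ownership shares total: 17,907.
Unrounded shares: Lindqvist 1,960/17,907 × $605,300 = 66,252.75; Vance 4,818/17,907 × $605,300 = 162,860.08; Haddad 4,298/17,907 × $605,300 = 145,282.82; Chaudhri 3,981/17,907 × $605,300 = 134,567.45; Becker 2,850/17,907 × $605,300 = 96,336.91.
At nearest $100: Lindqvist $66,300; Vance $162,900; Haddad $145,300; Chaudhri $134,600; Becker $96,300. Sum = $605,400.
Difference $605,300 − $605,400 = −$100 applied to largest ownership shares (Vance): Vance becomes $162,800.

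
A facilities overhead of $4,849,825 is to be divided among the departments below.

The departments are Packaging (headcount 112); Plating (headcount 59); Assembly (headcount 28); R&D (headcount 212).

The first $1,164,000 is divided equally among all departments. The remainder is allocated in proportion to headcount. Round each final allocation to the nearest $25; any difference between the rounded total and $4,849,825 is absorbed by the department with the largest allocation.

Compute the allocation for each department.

First tranche $1,164,000 split equally: $291,000 each.
Remainder $3,685,825 by headcount (total 411): Packaging 1,004,409.73 → $1,004,400; Plating 529,108.70 → $529,100; Assembly 251,102.43 → $251,100; R&D 1,901,204.14 → $1,901,200.
Rounding difference +$25 on remainder applied to R&D.
Totals: Packaging $291,000 + $1,004,400 = $1,295,400; Plating $291,000 + $529,100 = $820,100; Assembly $291,000 + $251,100 = $542,100; R&D $291,000 + $1,901,225 = $2,192,225.

Packaging: $1,295,400 · Plating: $820,100 · Assembly: $542,100 · R&D: $2,192,225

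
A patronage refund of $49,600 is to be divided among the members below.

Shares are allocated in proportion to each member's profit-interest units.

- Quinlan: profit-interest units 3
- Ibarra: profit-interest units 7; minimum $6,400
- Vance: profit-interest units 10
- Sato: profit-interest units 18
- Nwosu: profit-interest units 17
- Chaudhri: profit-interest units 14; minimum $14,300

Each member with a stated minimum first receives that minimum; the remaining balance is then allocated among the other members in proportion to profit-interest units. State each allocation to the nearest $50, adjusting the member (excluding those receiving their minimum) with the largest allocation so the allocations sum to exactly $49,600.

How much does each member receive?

Fund the minimums — Ibarra $6,400; Chaudhri $14,300. Residual $28,900.
Residual split over remaining profit-interest units 48: Quinlan 1,806.25 → $1,800; Vance 6,020.83 → $6,000; Sato 10,837.50 → $10,850; Nwosu 10,235.42 → $10,250.

Quinlan: $1,800; Ibarra: $6,400; Vance: $6,000; Sato: $10,850; Nwosu: $10,250; Chaudhri: $14,300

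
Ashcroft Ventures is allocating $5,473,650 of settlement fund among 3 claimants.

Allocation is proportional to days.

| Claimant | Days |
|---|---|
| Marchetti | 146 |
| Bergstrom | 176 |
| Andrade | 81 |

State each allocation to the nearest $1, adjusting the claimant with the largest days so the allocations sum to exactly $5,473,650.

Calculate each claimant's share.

Marchetti: $1,983,010 · Bergstrom: $2,390,477 · Andrade: $1,100,163

Days total: 146 + 176 + 81 = 403.
Unrounded shares: Marchetti 1,983,009.68; Bergstrom 2,390,477.42; Andrade 1,100,162.90.
Rounded to nearest $1: Marchetti $1,983,010; Bergstrom $2,390,477; Andrade $1,100,163. Sum = $5,473,650.
Rounded total matches; no reconciliation needed.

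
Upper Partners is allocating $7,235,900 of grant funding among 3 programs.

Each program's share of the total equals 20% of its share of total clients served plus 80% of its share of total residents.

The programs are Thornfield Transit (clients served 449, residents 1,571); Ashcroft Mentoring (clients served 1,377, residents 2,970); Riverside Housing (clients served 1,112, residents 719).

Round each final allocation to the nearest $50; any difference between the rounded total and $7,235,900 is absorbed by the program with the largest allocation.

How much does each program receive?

Clients served total 2,938; residents total 5,260.
Composite weights (20% clients served + 80% residents): Thornfield Transit 0.2695; Ashcroft Mentoring 0.5454; Riverside Housing 0.1851.
Proportional shares: Thornfield Transit 1,950,077.74; Ashcroft Mentoring 3,946,809.09; Riverside Housing 1,339,013.18.
After rounding ($50): Thornfield Transit $1,950,100; Ashcroft Mentoring $3,946,800; Riverside Housing $1,339,000. Sum = $7,235,900.
No rounding difference to absorb.

Thornfield Transit: $1,950,100 · Ashcroft Mentoring: $3,946,800 · Riverside Housing: $1,339,000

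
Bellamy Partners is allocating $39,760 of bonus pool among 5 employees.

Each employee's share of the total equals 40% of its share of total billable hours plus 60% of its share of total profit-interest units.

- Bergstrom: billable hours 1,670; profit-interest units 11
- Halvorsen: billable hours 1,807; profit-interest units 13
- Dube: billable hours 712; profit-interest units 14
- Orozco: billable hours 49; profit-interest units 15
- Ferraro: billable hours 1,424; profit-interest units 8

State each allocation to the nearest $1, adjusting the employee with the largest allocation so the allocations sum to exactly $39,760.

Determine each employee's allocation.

Totals — billable hours 5,662, profit-interest units 61.
Composite weights (40% billable hours + 60% profit-interest units): Bergstrom 0.2262; Halvorsen 0.2555; Dube 0.1880; Orozco 0.1510; Ferraro 0.1793.
Proportional shares: Bergstrom 8,992.77; Halvorsen 10,159.75; Dube 7,475.09; Orozco 6,003.87; Ferraro 7,128.53.
Rounded to nearest $1: Bergstrom $8,993; Halvorsen $10,160; Dube $7,475; Orozco $6,004; Ferraro $7,129. Sum = $39,761.
Difference $39,760 − $39,761 = −$1 applied to largest allocation (Halvorsen): Halvorsen becomes $10,159.

Bergstrom: $8,993 | Halvorsen: $10,159 | Dube: $7,475 | Orozco: $6,004 | Ferraro: $7,129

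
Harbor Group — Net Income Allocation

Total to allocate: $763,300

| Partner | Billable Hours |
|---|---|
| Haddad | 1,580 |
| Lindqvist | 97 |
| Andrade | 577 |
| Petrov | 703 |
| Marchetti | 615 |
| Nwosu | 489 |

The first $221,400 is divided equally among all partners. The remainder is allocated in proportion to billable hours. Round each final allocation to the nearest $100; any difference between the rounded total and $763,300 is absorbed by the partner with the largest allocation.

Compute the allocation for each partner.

Equal tier: $221,400 ÷ 6 = $36,900 apiece.
Remainder $541,900 by billable hours (total 4,061): Haddad 210,835.26 → $210,800; Lindqvist 12,943.68 → $12,900; Andrade 76,994.90 → $77,000; Petrov 93,808.35 → $93,800; Marchetti 82,065.62 → $82,100; Nwosu 65,252.18 → $65,300.
Totals: Haddad $36,900 + $210,800 = $247,700; Lindqvist $36,900 + $12,900 = $49,800; Andrade $36,900 + $77,000 = $113,900; Petrov $36,900 + $93,800 = $130,700; Marchetti $36,900 + $82,100 = $119,000; Nwosu $36,900 + $65,300 = $102,200.

Haddad: $247,700; Lindqvist: $49,800; Andrade: $113,900; Petrov: $130,700; Marchetti: $119,000; Nwosu: $102,200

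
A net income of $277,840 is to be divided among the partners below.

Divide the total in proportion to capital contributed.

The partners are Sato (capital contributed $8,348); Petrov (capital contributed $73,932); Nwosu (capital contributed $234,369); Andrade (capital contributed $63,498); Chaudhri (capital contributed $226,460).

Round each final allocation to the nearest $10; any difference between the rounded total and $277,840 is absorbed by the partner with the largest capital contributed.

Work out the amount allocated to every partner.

Combined capital contributed = 606,607.
Pro-rata amounts: Sato 8,348/606,607 × $277,840 = 3,823.58; Petrov 73,932/606,607 × $277,840 = 33,862.56; Nwosu 234,369/606,607 × $277,840 = 107,346.41; Andrade 63,498/606,607 × $277,840 = 29,083.55; Chaudhri 226,460/606,607 × $277,840 = 103,723.90.
At nearest $10: Sato $3,820; Petrov $33,860; Nwosu $107,350; Andrade $29,080; Chaudhri $103,720. Sum = $277,830.
Difference $277,840 − $277,830 = +$10 applied to largest capital contributed (Nwosu): Nwosu becomes $107,360.

Sato: $3,820 · Petrov: $33,860 · Nwosu: $107,360 · Andrade: $29,080 · Chaudhri: $103,720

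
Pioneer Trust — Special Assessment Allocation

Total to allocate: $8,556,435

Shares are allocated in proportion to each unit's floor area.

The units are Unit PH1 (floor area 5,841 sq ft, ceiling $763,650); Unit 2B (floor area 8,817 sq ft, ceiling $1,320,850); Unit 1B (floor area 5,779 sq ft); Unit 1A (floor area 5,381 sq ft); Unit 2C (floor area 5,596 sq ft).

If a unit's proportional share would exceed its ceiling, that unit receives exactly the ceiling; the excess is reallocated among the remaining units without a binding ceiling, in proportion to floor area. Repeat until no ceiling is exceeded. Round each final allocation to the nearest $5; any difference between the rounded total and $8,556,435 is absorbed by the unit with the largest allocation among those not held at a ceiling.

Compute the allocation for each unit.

Sum of floor area: 31,414.
Unconstrained shares: Unit PH1 1,590,951.07; Unit 2B 2,401,543.50; Unit 1B 1,574,063.73; Unit 1A 1,465,657.88; Unit 2C 1,524,218.83.
Cap binds for Unit PH1 ($763,650), Unit 2B ($1,320,850); balance $6,471,935 reallocated over remaining floor area 16,756.
Shares after redistribution: Unit 1B 2,232,114.61 → $2,232,115; Unit 1A 2,078,388.77 → $2,078,390; Unit 2C 2,161,431.62 → $2,161,430.

Unit PH1: $763,650; Unit 2B: $1,320,850; Unit 1B: $2,232,115; Unit 1A: $2,078,390; Unit 2C: $2,161,430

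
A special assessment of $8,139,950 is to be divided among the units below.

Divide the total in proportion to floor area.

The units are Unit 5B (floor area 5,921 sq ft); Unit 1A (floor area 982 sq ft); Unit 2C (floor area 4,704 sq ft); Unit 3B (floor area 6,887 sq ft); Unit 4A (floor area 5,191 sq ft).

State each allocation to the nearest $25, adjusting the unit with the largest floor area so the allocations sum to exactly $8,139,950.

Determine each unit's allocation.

Unit 5B: $2,034,900 | Unit 1A: $337,500 | Unit 2C: $1,616,650 | Unit 3B: $2,366,875 | Unit 4A: $1,784,025

Floor area total: 23,685.
Proportional shares: Unit 5B 5,921/23,685 × $8,139,950 = 2,034,901.58; Unit 1A 982/23,685 × $8,139,950 = 337,489.17; Unit 2C 4,704/23,685 × $8,139,950 = 1,616,648.71; Unit 3B 6,887/23,685 × $8,139,950 = 2,366,891.94; Unit 4A 5,191/23,685 × $8,139,950 = 1,784,018.60.
Rounded to nearest $25: Unit 5B $2,034,900; Unit 1A $337,500; Unit 2C $1,616,650; Unit 3B $2,366,900; Unit 4A $1,784,025. Sum = $8,139,975.
Difference $8,139,950 − $8,139,975 = −$25 applied to largest floor area (Unit 3B): Unit 3B becomes $2,366,875.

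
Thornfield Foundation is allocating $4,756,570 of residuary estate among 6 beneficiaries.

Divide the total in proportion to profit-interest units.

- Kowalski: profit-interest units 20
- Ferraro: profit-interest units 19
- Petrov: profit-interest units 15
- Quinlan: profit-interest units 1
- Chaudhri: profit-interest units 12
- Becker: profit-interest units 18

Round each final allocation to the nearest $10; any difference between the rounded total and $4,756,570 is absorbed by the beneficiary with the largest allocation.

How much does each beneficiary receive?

Kowalski: $1,119,200; Ferraro: $1,063,230; Petrov: $839,390; Quinlan: $55,960; Chaudhri: $671,520; Becker: $1,007,270

Combined profit-interest units = 85.
Raw shares: Kowalski 20/85 × $4,756,570 = 1,119,192.94; Ferraro 19/85 × $4,756,570 = 1,063,233.29; Petrov 15/85 × $4,756,570 = 839,394.71; Quinlan 1/85 × $4,756,570 = 55,959.65; Chaudhri 12/85 × $4,756,570 = 671,515.76; Becker 18/85 × $4,756,570 = 1,007,273.65.
Rounded to nearest $10: Kowalski $1,119,190; Ferraro $1,063,230; Petrov $839,390; Quinlan $55,960; Chaudhri $671,520; Becker $1,007,270. Sum = $4,756,560.
Difference $4,756,570 − $4,756,560 = +$10 applied to largest allocation (Kowalski): Kowalski becomes $1,119,200.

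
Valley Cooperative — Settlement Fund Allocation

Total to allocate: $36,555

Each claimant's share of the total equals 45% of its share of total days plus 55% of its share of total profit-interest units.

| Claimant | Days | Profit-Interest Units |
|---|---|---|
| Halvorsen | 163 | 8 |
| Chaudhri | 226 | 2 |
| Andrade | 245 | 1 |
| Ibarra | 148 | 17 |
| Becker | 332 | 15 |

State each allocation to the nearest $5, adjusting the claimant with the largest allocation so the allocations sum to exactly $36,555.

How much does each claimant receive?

Halvorsen: $6,145 · Chaudhri: $4,270 · Andrade: $4,085 · Ibarra: $10,135 · Becker: $11,920

Totals — days 1,114, profit-interest units 43.
Blended shares (45% days + 55% profit-interest units): Halvorsen 0.1682; Chaudhri 0.1169; Andrade 0.1118; Ibarra 0.2772; Becker 0.3260.
Raw shares: Halvorsen 6,147.43; Chaudhri 4,272.33; Andrade 4,085.33; Ibarra 10,134.01; Becker 11,915.90.
At nearest $5: Halvorsen $6,145; Chaudhri $4,270; Andrade $4,085; Ibarra $10,135; Becker $11,915. Sum = $36,550.
Difference $36,555 − $36,550 = +$5 applied to largest allocation (Becker): Becker becomes $11,920.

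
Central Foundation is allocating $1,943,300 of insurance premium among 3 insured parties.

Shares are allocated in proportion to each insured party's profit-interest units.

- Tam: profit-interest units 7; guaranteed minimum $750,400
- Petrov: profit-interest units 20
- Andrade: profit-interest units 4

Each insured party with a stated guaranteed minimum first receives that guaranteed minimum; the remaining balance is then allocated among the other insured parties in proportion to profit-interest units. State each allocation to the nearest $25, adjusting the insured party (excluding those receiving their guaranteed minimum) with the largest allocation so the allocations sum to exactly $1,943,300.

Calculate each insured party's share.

Tam: $750,400 · Petrov: $994,075 · Andrade: $198,825

Fund the minimums — Tam $750,400. Balance $1,192,900.
Balance split over remaining profit-interest units 24: Petrov 994,083.33 → $994,075; Andrade 198,816.67 → $198,825.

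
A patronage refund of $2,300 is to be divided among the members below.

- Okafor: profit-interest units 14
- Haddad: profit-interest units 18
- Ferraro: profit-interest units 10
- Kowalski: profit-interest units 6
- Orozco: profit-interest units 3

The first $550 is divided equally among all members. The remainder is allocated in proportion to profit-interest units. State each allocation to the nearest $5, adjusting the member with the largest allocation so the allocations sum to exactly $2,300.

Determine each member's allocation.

First tranche $550 split equally: $110 each.
Remainder $1,750 by profit-interest units (total 51): Okafor 480.39 → $480; Haddad 617.65 → $620; Ferraro 343.14 → $345; Kowalski 205.88 → $205; Orozco 102.94 → $105.
Rounding difference −$5 on remainder applied to Haddad.
Totals: Okafor $110 + $480 = $590; Haddad $110 + $615 = $725; Ferraro $110 + $345 = $455; Kowalski $110 + $205 = $315; Orozco $110 + $105 = $215.

Okafor: $590; Haddad: $725; Ferraro: $455; Kowalski: $315; Orozco: $215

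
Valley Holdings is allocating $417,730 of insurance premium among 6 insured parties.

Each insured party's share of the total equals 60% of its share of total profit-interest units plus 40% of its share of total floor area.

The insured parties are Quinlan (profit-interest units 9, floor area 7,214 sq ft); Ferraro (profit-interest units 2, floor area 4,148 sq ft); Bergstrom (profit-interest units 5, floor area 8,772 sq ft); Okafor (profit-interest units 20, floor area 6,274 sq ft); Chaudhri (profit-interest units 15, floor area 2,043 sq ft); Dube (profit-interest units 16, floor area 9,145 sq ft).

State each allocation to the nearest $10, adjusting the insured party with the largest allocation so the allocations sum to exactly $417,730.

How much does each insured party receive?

Totals — profit-interest units 67, floor area 37,596.
Combined weights (60% profit-interest units + 40% floor area): Quinlan 0.1573; Ferraro 0.0620; Bergstrom 0.1381; Okafor 0.2459; Chaudhri 0.1561; Dube 0.2406.
Unrounded shares: Quinlan 65,729.76; Ferraro 25,917.14; Bergstrom 57,690.68; Okafor 102,701.54; Chaudhri 65,192.91; Dube 100,497.97.
After rounding ($10): Quinlan $65,730; Ferraro $25,920; Bergstrom $57,690; Okafor $102,700; Chaudhri $65,190; Dube $100,500. Sum = $417,730.
Sum already equals the total — no adjustment.

Quinlan: $65,730 | Ferraro: $25,920 | Bergstrom: $57,690 | Okafor: $102,700 | Chaudhri: $65,190 | Dube: $100,500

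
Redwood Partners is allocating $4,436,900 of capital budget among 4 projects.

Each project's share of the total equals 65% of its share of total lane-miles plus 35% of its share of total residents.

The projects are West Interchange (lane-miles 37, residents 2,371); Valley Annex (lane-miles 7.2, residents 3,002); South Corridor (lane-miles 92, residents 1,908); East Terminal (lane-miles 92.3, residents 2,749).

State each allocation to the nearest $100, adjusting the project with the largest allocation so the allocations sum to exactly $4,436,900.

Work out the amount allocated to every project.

Lane-miles total 228.5; residents total 10,030.
Blended shares (65% lane-miles + 35% residents): West Interchange 0.1880; Valley Annex 0.1252; South Corridor 0.3283; East Terminal 0.3585.
Proportional shares: West Interchange 834,085.87; Valley Annex 555,664.64; South Corridor 1,456,576.78; East Terminal 1,590,572.72.
After rounding ($100): West Interchange $834,100; Valley Annex $555,700; South Corridor $1,456,600; East Terminal $1,590,600. Sum = $4,437,000.
Difference $4,436,900 − $4,437,000 = −$100 applied to largest allocation (East Terminal): East Terminal becomes $1,590,500.

West Interchange: $834,100 | Valley Annex: $555,700 | South Corridor: $1,456,600 | East Terminal: $1,590,500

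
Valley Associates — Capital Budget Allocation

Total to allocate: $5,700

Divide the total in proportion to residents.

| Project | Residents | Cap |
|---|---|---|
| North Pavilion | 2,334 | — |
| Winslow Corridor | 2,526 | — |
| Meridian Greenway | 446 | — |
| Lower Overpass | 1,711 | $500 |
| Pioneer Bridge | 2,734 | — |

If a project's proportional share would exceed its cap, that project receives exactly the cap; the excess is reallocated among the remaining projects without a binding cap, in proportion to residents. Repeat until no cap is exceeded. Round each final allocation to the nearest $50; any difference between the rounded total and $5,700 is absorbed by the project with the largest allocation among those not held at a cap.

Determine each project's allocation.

Sum of residents: 9,751.
Proportional shares (ignoring caps): North Pavilion 1,364.35; Winslow Corridor 1,476.59; Meridian Greenway 260.71; Lower Overpass 1,000.17; Pioneer Bridge 1,598.17.
Held at cap: Lower Overpass ($500); residual $5,200 reallocated over remaining residents 8,040.
Redistributed shares: North Pavilion 1,509.55 → $1,500; Winslow Corridor 1,633.73 → $1,650; Meridian Greenway 288.46 → $300; Pioneer Bridge 1,768.26 → $1,750.

North Pavilion: $1,500; Winslow Corridor: $1,650; Meridian Greenway: $300; Lower Overpass: $500; Pioneer Bridge: $1,750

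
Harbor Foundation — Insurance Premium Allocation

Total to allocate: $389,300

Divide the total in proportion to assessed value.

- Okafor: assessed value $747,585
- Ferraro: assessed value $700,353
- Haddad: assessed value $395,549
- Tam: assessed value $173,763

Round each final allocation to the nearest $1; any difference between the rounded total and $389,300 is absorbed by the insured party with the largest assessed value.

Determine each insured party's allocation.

Assessed value total: 747,585 + 700,353 + 395,549 + 173,763 = 2,017,250.
Proportional shares: Okafor 144,273.07; Ferraro 135,157.97; Haddad 76,335.22; Tam 33,533.74.
At nearest $1: Okafor $144,273; Ferraro $135,158; Haddad $76,335; Tam $33,534. Sum = $389,300.
Sum already equals the total — no adjustment.

Okafor: $144,273 · Ferraro: $135,158 · Haddad: $76,335 · Tam: $33,534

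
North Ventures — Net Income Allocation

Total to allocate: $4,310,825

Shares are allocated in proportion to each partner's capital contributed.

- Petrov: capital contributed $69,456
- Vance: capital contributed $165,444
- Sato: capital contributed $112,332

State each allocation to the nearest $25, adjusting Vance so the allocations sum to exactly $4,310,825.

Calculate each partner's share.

Capital contributed total: 347,232.
Unrounded shares: Petrov 69,456/347,232 × $4,310,825 = 862,284.18; Vance 165,444/347,232 × $4,310,825 = 2,053,958.54; Sato 112,332/347,232 × $4,310,825 = 1,394,582.28.
After rounding ($25): Petrov $862,275; Vance $2,053,950; Sato $1,394,575. Sum = $4,310,800.
Difference $4,310,825 − $4,310,800 = +$25 applied to Vance: Vance becomes $2,053,975.

Petrov: $862,275; Vance: $2,053,975; Sato: $1,394,575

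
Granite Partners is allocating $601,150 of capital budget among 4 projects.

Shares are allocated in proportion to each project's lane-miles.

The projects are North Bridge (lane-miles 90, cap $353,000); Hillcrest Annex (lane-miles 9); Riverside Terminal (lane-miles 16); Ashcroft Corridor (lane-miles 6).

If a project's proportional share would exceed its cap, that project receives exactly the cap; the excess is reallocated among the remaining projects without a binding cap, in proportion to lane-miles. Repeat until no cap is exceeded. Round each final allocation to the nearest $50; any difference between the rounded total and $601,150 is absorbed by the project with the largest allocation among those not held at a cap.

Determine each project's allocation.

Total lane-miles = 121.
Proportional shares (ignoring caps): North Bridge 447,136.36; Hillcrest Annex 44,713.64; Riverside Terminal 79,490.91; Ashcroft Corridor 29,809.09.
Cap binds for North Bridge ($353,000); residual $248,150 reallocated over remaining lane-miles 31.
Remaining shares: Hillcrest Annex 72,043.55 → $72,050; Riverside Terminal 128,077.42 → $128,100; Ashcroft Corridor 48,029.03 → $48,050.
Rounding difference −$50 applied to Riverside Terminal → $128,050.

North Bridge: $353,000 | Hillcrest Annex: $72,050 | Riverside Terminal: $128,050 | Ashcroft Corridor: $48,050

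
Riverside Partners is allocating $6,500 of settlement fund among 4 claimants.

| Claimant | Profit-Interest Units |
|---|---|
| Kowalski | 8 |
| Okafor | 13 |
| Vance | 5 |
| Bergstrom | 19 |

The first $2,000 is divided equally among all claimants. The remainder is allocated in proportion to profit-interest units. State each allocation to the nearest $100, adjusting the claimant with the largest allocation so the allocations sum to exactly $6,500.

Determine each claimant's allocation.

First tranche $2,000 split equally: $500 each.
Remainder $4,500 by profit-interest units (total 45): Kowalski 800.00 → $800; Okafor 1,300.00 → $1,300; Vance 500.00 → $500; Bergstrom 1,900.00 → $1,900.
Totals: Kowalski $500 + $800 = $1,300; Okafor $500 + $1,300 = $1,800; Vance $500 + $500 = $1,000; Bergstrom $500 + $1,900 = $2,400.

Kowalski: $1,300 · Okafor: $1,800 · Vance: $1,000 · Bergstrom: $2,400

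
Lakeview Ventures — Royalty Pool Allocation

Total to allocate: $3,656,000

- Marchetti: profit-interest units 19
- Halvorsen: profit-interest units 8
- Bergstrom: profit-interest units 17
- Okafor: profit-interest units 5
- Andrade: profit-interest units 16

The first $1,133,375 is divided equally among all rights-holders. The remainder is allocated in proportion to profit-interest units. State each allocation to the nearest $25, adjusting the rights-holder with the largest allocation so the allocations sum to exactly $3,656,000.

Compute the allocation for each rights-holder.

Marchetti: $964,050 · Halvorsen: $537,150 · Bergstrom: $886,450 · Okafor: $420,725 · Andrade: $847,625

Equal tier: $1,133,375 ÷ 5 = $226,675 apiece.
Remainder $2,522,625 by profit-interest units (total 65): Marchetti 737,382.69 → $737,375; Halvorsen 310,476.92 → $310,475; Bergstrom 659,763.46 → $659,775; Okafor 194,048.08 → $194,050; Andrade 620,953.85 → $620,950.
Totals: Marchetti $226,675 + $737,375 = $964,050; Halvorsen $226,675 + $310,475 = $537,150; Bergstrom $226,675 + $659,775 = $886,450; Okafor $226,675 + $194,050 = $420,725; Andrade $226,675 + $620,950 = $847,625.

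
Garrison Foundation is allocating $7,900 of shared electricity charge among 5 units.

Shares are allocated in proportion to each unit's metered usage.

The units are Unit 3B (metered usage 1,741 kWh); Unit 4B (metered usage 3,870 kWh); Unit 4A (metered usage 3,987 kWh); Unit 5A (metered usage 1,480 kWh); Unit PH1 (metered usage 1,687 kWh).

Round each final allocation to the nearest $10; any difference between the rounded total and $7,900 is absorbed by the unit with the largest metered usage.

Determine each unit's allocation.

Combined metered usage = 1,741 + 3,870 + 3,987 + 1,480 + 1,687 = 12,765.
Pro-rata amounts: Unit 3B 1,077.47; Unit 4B 2,395.06; Unit 4A 2,467.47; Unit 5A 915.94; Unit PH1 1,044.05.
After rounding ($10): Unit 3B $1,080; Unit 4B $2,400; Unit 4A $2,470; Unit 5A $920; Unit PH1 $1,040. Sum = $7,910.
Difference $7,900 − $7,910 = −$10 applied to largest metered usage (Unit 4A): Unit 4A becomes $2,460.

Unit 3B: $1,080; Unit 4B: $2,400; Unit 4A: $2,460; Unit 5A: $920; Unit PH1: $1,040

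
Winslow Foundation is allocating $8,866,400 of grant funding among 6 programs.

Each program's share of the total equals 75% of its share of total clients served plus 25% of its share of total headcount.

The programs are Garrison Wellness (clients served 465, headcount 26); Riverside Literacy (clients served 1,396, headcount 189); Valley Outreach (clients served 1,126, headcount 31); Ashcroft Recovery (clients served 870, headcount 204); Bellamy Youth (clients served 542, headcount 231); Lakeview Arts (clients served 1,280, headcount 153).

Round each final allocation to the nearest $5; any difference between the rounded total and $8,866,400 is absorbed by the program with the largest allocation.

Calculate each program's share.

Totals — clients served 5,679, headcount 834.
Blended shares (75% clients served + 25% headcount): Garrison Wellness 0.0692; Riverside Literacy 0.2410; Valley Outreach 0.1580; Ashcroft Recovery 0.1760; Bellamy Youth 0.1408; Lakeview Arts 0.2149.
Proportional shares: Garrison Wellness 613,592.34; Riverside Literacy 2,136,963.06; Valley Outreach 1,400,876.34; Ashcroft Recovery 1,560,912.59; Bellamy Youth 1,248,602.87; Lakeview Arts 1,905,452.80.
After rounding ($5): Garrison Wellness $613,590; Riverside Literacy $2,136,965; Valley Outreach $1,400,875; Ashcroft Recovery $1,560,915; Bellamy Youth $1,248,605; Lakeview Arts $1,905,455. Sum = $8,866,405.
Difference $8,866,400 − $8,866,405 = −$5 applied to largest allocation (Riverside Literacy): Riverside Literacy becomes $2,136,960.

Garrison Wellness: $613,590 | Riverside Literacy: $2,136,960 | Valley Outreach: $1,400,875 | Ashcroft Recovery: $1,560,915 | Bellamy Youth: $1,248,605 | Lakeview Arts: $1,905,455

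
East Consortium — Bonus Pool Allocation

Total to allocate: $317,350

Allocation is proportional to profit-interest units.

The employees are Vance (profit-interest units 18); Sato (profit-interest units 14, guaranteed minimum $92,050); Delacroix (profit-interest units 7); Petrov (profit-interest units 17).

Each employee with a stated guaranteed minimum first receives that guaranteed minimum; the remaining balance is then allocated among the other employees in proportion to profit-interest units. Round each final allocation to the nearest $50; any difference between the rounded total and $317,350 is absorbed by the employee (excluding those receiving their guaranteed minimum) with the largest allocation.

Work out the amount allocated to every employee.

Vance: $96,550 · Sato: $92,050 · Delacroix: $37,550 · Petrov: $91,200

Guaranteed amounts: Sato $92,050. Remaining pool $225,300.
Remaining pool split over remaining profit-interest units 42: Vance 96,557.14 → $96,550; Delacroix 37,550.00 → $37,550; Petrov 91,192.86 → $91,200.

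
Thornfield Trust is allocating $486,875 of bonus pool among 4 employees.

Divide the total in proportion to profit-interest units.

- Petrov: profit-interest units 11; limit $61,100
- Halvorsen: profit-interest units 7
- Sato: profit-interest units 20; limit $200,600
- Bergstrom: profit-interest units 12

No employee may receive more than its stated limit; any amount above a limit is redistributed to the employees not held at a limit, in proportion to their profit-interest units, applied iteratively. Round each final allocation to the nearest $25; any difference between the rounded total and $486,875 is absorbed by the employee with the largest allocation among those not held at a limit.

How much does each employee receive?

Total profit-interest units = 50.
Proportional shares (ignoring caps): Petrov 107,112.50; Halvorsen 68,162.50; Sato 194,750.00; Bergstrom 116,850.00.
Capped: Petrov ($61,100); remaining pool $425,775 reallocated over remaining profit-interest units 39.
Capped: Sato ($200,600); remaining pool $225,175 reallocated over remaining profit-interest units 19.
Shares after redistribution: Halvorsen 82,959.21 → $82,950; Bergstrom 142,215.79 → $142,225.

Petrov: $61,100 | Halvorsen: $82,950 | Sato: $200,600 | Bergstrom: $142,225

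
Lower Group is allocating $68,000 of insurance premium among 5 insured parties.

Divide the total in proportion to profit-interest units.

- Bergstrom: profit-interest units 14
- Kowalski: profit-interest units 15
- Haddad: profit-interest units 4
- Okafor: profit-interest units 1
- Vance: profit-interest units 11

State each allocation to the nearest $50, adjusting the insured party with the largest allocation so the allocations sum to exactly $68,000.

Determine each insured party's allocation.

Bergstrom: $21,150; Kowalski: $22,700; Haddad: $6,050; Okafor: $1,500; Vance: $16,600

Profit-interest units total: 45.
Raw shares: Bergstrom 14/45 × $68,000 = 21,155.56; Kowalski 15/45 × $68,000 = 22,666.67; Haddad 4/45 × $68,000 = 6,044.44; Okafor 1/45 × $68,000 = 1,511.11; Vance 11/45 × $68,000 = 16,622.22.
After rounding ($50): Bergstrom $21,150; Kowalski $22,650; Haddad $6,050; Okafor $1,500; Vance $16,600. Sum = $67,950.
Difference $68,000 − $67,950 = +$50 applied to largest allocation (Kowalski): Kowalski becomes $22,700.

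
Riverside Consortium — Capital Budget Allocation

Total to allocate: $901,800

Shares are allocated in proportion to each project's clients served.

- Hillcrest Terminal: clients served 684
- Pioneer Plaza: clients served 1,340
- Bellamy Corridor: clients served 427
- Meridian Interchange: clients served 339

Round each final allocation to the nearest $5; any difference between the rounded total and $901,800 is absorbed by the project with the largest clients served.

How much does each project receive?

Hillcrest Terminal: $221,085 | Pioneer Plaza: $433,125 | Bellamy Corridor: $138,015 | Meridian Interchange: $109,575

Combined clients served = 684 + 1,340 + 427 + 339 = 2,790.
Pro-rata amounts: Hillcrest Terminal 221,086.45; Pioneer Plaza 433,122.58; Bellamy Corridor 138,017.42; Meridian Interchange 109,573.55.
After rounding ($5): Hillcrest Terminal $221,085; Pioneer Plaza $433,125; Bellamy Corridor $138,015; Meridian Interchange $109,575. Sum = $901,800.
Rounded total matches; no reconciliation needed.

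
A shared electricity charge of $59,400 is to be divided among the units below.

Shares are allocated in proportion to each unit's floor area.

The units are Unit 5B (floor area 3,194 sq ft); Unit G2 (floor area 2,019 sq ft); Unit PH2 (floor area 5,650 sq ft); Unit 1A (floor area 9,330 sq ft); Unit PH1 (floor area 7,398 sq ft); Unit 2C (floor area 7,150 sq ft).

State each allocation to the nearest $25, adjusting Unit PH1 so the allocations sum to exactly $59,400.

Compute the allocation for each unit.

Floor area total: 34,741.
Pro-rata amounts: Unit 5B 3,194/34,741 × $59,400 = 5,461.09; Unit G2 2,019/34,741 × $59,400 = 3,452.08; Unit PH2 5,650/34,741 × $59,400 = 9,660.34; Unit 1A 9,330/34,741 × $59,400 = 15,952.39; Unit PH1 7,398/34,741 × $59,400 = 12,649.07; Unit 2C 7,150/34,741 × $59,400 = 12,225.04.
Rounded to nearest $25: Unit 5B $5,450; Unit G2 $3,450; Unit PH2 $9,650; Unit 1A $15,950; Unit PH1 $12,650; Unit 2C $12,225. Sum = $59,375.
Difference $59,400 − $59,375 = +$25 applied to Unit PH1: Unit PH1 becomes $12,675.

Unit 5B: $5,450 | Unit G2: $3,450 | Unit PH2: $9,650 | Unit 1A: $15,950 | Unit PH1: $12,675 | Unit 2C: $12,225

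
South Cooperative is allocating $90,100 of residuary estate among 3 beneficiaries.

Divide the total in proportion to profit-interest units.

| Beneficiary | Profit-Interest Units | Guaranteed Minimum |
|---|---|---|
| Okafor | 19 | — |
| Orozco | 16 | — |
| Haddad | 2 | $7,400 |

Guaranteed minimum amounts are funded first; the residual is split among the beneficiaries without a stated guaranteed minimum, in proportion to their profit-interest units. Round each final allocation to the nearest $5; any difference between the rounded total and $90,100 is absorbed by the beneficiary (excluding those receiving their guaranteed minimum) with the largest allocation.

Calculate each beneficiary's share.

Fund the minimums — Haddad $7,400. Remaining pool $82,700.
Remaining pool split over remaining profit-interest units 35: Okafor 44,894.29 → $44,895; Orozco 37,805.71 → $37,805.

Okafor: $44,895 | Orozco: $37,805 | Haddad: $7,400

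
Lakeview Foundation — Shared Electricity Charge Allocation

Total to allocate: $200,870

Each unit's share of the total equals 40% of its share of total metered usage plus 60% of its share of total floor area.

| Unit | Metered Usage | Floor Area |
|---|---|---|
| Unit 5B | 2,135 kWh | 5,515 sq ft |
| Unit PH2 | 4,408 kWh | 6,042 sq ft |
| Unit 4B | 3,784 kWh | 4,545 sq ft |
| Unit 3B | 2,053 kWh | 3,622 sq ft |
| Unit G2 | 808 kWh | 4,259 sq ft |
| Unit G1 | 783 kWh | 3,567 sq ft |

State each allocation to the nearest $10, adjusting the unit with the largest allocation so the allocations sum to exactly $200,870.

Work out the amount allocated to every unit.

Unit 5B: $36,400 | Unit PH2: $51,790 | Unit 4B: $41,640 | Unit 3B: $27,650 | Unit G2: $23,280 | Unit G1: $20,110

Totals — metered usage 13,971, floor area 27,550.
Combined weights (40% metered usage + 60% floor area): Unit 5B 0.1812; Unit PH2 0.2578; Unit 4B 0.2073; Unit 3B 0.1377; Unit G2 0.1159; Unit G1 0.1001.
Pro-rata amounts: Unit 5B 36,404.78; Unit PH2 51,782.38; Unit 4B 41,644.84; Unit 3B 27,651.95; Unit G2 23,278.55; Unit G1 20,107.50.
After rounding ($10): Unit 5B $36,400; Unit PH2 $51,780; Unit 4B $41,640; Unit 3B $27,650; Unit G2 $23,280; Unit G1 $20,110. Sum = $200,860.
Difference $200,870 − $200,860 = +$10 applied to largest allocation (Unit PH2): Unit PH2 becomes $51,790.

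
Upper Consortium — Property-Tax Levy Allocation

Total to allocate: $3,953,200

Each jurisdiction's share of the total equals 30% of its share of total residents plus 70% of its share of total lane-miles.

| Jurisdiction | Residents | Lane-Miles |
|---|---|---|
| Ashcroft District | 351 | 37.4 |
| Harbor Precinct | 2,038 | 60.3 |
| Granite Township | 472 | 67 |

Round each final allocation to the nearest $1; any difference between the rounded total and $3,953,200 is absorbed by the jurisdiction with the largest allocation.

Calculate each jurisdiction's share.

Ashcroft District: $773,882; Harbor Precinct: $1,857,948; Granite Township: $1,321,370

Residents total 2,861; lane-miles total 164.7.
Blended shares (30% residents + 70% lane-miles): Ashcroft District 0.1958; Harbor Precinct 0.4700; Granite Township 0.3343.
Unrounded shares: Ashcroft District 773,882.34; Harbor Precinct 1,857,947.30; Granite Township 1,321,370.36.
At nearest $1: Ashcroft District $773,882; Harbor Precinct $1,857,947; Granite Township $1,321,370. Sum = $3,953,199.
Difference $3,953,200 − $3,953,199 = +$1 applied to largest allocation (Harbor Precinct): Harbor Precinct becomes $1,857,948.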